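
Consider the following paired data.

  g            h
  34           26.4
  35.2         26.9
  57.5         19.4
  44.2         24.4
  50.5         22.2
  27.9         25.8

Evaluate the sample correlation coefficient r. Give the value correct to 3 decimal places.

n = 6, Σg = 249.3, Σh = 145.1, Σg² = 10983.59, Σh² = 3550.77, Σgh = 5879.38
nΣgh − ΣgΣh = 35276.28 − 36173.43 = -897.15
nΣg² − (Σg)² = 65901.54 − 62150.49 = 3751.05; nΣh² − (Σh)² = 21304.62 − 21054.01 = 250.61
r = -897.15 / √(3751.05 × 250.61) = -897.15 / 969.5621 ≈ -0.925

-0.925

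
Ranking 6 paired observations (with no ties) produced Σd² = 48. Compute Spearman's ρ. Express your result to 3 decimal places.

ρ = 1 − 6Σd² / [n(n²−1)] = 1 − 6×48 / (6×35)
  = 1 − 288/210 = 1 − 1.3714 ≈ -0.371

-0.371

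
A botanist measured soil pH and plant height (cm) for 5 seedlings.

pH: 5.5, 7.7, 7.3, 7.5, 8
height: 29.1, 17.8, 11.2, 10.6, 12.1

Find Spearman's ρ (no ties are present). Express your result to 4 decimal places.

Rank pH: 1, 4, 2, 3, 5
Rank height: 5, 4, 2, 1, 3
d = rank(pH) − rank(height): -4, 0, 0, 2, 2; Σd² = 24
ρ = 1 − 6Σd² / [n(n²−1)] = 1 − 6×24 / (5×24) = 1 − 144/120 ≈ -0.2000

-0.2000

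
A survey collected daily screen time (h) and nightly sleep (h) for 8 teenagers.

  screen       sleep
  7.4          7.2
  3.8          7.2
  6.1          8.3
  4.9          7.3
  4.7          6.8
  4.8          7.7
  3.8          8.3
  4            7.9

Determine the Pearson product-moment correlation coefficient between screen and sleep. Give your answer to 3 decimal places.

n = 8, Σx = 39.5, Σy = 60.7, Σx² = 205.99, Σy² = 462.69, Σxy = 299.1
nΣxy − ΣxΣy = 2392.8 − 2397.65 = -4.85
nΣx² − (Σx)² = 1647.92 − 1560.25 = 87.67; nΣy² − (Σy)² = 3701.52 − 3684.49 = 17.03
r = -4.85 / √(87.67 × 17.03) = -4.85 / 38.6396 ≈ -0.126

-0.126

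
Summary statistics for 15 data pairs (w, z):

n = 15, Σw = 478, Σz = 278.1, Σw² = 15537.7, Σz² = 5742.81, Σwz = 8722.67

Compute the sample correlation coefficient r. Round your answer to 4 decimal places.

r = (nΣwz − ΣwΣz) / √[(nΣw² − (Σw)²)(nΣz² − (Σz)²)]
Numerator: 15×8722.67 − 478×278.1 = -2091.75
Denominator: √[(233065.5 − 228484)(86142.15 − 77339.61)] = √[4581.5 × 8802.54] = 6350.4990
r = -2091.75 / 6350.4990 ≈ -0.3294

-0.3294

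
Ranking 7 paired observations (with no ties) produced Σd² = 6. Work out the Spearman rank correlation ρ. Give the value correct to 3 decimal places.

0.893

ρ = 1 − 6Σd² / [n(n²−1)] = 1 − 6×6 / (7×48)
  = 1 − 36/336 = 1 − 0.1071 ≈ 0.893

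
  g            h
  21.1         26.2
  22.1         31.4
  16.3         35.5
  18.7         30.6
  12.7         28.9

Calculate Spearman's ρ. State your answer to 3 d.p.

Rank g: 4, 5, 2, 3, 1
Rank h: 1, 4, 5, 3, 2
d = rank(g) − rank(h): 3, 1, -3, 0, -1; Σd² = 20
ρ = 1 − 6Σd² / [n(n²−1)] = 1 − 6×20 / (5×24) = 1 − 120/120 ≈ 0.000

0.000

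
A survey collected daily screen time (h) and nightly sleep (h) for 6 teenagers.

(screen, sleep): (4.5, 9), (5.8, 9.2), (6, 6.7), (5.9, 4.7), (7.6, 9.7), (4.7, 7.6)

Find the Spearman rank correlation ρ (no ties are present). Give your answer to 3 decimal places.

Rank screen: 1, 3, 5, 4, 6, 2
Rank sleep: 4, 5, 2, 1, 6, 3
d = rank(screen) − rank(sleep): -3, -2, 3, 3, 0, -1; Σd² = 32
ρ = 1 − 6Σd² / [n(n²−1)] = 1 − 6×32 / (6×35) = 1 − 192/210 ≈ 0.086

0.086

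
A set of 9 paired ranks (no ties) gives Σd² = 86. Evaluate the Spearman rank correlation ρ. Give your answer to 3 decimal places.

ρ = 1 − 6Σd² / [n(n²−1)] = 1 − 6×86 / (9×80)
  = 1 − 516/720 = 1 − 0.7167 ≈ 0.283

0.283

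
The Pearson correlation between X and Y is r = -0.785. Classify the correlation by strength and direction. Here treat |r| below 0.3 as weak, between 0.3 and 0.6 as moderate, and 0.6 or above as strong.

r = -0.785 < 0 so the relationship is negative.
|r| = 0.785, which falls in the strong range.

strong negative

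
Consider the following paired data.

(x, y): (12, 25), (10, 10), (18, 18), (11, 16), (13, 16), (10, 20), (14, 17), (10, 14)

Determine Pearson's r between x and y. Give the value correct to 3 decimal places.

0.236

n = 8, Σx = 98, Σy = 136, Σx² = 1254, Σy² = 2446, Σxy = 1686
nΣxy − ΣxΣy = 13488 − 13328 = 160
nΣx² − (Σx)² = 10032 − 9604 = 428; nΣy² − (Σy)² = 19568 − 18496 = 1072
r = 160 / √(428 × 1072) = 160 / 677.3596 ≈ 0.236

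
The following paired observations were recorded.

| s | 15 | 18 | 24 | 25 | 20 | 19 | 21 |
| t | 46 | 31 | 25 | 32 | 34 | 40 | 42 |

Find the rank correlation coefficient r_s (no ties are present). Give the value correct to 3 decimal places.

Rank s: 1, 2, 6, 7, 4, 3, 5
Rank t: 7, 2, 1, 3, 4, 5, 6
d = rank(s) − rank(t): -6, 0, 5, 4, 0, -2, -1; Σd² = 82
ρ = 1 − 6Σd² / [n(n²−1)] = 1 − 6×82 / (7×48) = 1 − 492/336 ≈ -0.464

-0.464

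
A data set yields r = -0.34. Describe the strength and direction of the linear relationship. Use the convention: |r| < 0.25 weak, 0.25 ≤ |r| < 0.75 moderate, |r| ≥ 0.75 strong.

moderate negative

r = -0.34 < 0 so the relationship is negative.
|r| = 0.34, which falls in the moderate range.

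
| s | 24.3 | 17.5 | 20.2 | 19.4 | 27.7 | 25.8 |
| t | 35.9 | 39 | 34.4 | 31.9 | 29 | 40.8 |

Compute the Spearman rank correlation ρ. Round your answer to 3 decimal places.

Rank s: 4, 1, 3, 2, 6, 5
Rank t: 4, 5, 3, 2, 1, 6
d = rank(s) − rank(t): 0, -4, 0, 0, 5, -1; Σd² = 42
ρ = 1 − 6Σd² / [n(n²−1)] = 1 − 6×42 / (6×35) = 1 − 252/210 ≈ -0.200

-0.200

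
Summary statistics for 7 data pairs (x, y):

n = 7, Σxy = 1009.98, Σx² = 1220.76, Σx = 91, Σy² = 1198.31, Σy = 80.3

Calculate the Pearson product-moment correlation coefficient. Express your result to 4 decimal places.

r = (nΣxy − ΣxΣy) / √[(nΣx² − (Σx)²)(nΣy² − (Σy)²)]
Numerator: 7×1009.98 − 91×80.3 = -237.44
Denominator: √[(8545.32 − 8281)(8388.17 − 6448.09)] = √[264.32 × 1940.08] = 716.1019
r = -237.44 / 716.1019 ≈ -0.3316

-0.3316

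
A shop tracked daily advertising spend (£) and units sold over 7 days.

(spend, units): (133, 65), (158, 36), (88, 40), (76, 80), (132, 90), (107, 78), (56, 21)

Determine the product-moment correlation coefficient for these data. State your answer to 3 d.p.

n = 7, Σx = 750, Σy = 410, Σx² = 88182, Σy² = 28146, Σxy = 45335
nΣxy − ΣxΣy = 317345 − 307500 = 9845
nΣx² − (Σx)² = 617274 − 562500 = 54774; nΣy² − (Σy)² = 197022 − 168100 = 28922
r = 9845 / √(54774 × 28922) = 9845 / 39801.6787 ≈ 0.247

0.247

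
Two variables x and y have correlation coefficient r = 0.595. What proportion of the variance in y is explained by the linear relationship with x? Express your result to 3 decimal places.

0.354

r² = (0.595)² = 0.354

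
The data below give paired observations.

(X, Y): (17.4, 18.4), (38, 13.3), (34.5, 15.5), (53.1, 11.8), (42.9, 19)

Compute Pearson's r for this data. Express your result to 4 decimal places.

-0.5987

n = 5, ΣX = 185.9, ΣY = 78, ΣX² = 7597.03, ΣY² = 1255.94, ΣXY = 2801.99
nΣXY − ΣXΣY = 14009.95 − 14500.2 = -490.25
nΣX² − (ΣX)² = 37985.15 − 34558.81 = 3426.34; nΣY² − (ΣY)² = 6279.7 − 6084 = 195.7
r = -490.25 / √(3426.34 × 195.7) = -490.25 / 818.8619 ≈ -0.5987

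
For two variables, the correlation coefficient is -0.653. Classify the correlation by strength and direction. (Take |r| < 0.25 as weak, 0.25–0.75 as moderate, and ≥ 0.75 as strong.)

moderate negative

r = -0.653 < 0 so the relationship is negative.
|r| = 0.653, which falls in the moderate range.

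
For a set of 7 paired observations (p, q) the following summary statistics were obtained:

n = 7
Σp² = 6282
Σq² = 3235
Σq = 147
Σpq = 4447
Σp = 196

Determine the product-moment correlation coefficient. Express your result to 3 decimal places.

r = (nΣpq − ΣpΣq) / √[(nΣp² − (Σp)²)(nΣq² − (Σq)²)]
Numerator: 7×4447 − 196×147 = 2317
Denominator: √[(43974 − 38416)(22645 − 21609)] = √[5558 × 1036] = 2399.6016
r = 2317 / 2399.6016 ≈ 0.966

0.966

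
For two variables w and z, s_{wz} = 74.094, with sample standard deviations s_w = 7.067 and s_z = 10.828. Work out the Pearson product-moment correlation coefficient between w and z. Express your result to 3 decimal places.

r = Cov(w,z) / (s_w · s_z) = 74.094 / (7.067 × 10.828)
  = 74.094 / 76.5215 ≈ 0.968

0.968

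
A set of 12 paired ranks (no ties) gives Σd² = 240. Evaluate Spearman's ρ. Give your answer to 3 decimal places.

ρ = 1 − 6Σd² / [n(n²−1)] = 1 − 6×240 / (12×143)
  = 1 − 1440/1716 = 1 − 0.8392 ≈ 0.161

0.161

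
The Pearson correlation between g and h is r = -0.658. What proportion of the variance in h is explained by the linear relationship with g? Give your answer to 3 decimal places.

r² = (-0.658)² = 0.433

0.433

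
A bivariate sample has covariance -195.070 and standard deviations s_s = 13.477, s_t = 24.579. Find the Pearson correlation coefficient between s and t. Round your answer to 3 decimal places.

-0.589

r = Cov(s,t) / (s_s · s_t) = -195.070 / (13.477 × 24.579)
  = -195.070 / 331.2512 ≈ -0.589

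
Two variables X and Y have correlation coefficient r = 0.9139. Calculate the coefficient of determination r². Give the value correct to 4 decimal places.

r² = (0.9139)² = 0.8352

0.8352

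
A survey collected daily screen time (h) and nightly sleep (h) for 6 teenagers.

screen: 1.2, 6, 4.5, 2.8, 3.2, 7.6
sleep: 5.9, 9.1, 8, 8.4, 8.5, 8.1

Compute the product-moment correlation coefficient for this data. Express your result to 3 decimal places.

n = 6, Σx = 25.3, Σy = 48, Σx² = 133.53, Σy² = 390.04, Σxy = 209.96
nΣxy − ΣxΣy = 1259.76 − 1214.4 = 45.36
nΣx² − (Σx)² = 801.18 − 640.09 = 161.09; nΣy² − (Σy)² = 2340.24 − 2304 = 36.24
r = 45.36 / √(161.09 × 36.24) = 45.36 / 76.4062 ≈ 0.594

0.594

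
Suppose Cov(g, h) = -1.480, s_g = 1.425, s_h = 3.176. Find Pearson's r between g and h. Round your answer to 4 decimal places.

r = Cov(g,h) / (s_g · s_h) = -1.480 / (1.425 × 3.176)
  = -1.480 / 4.5258 ≈ -0.3270

-0.3270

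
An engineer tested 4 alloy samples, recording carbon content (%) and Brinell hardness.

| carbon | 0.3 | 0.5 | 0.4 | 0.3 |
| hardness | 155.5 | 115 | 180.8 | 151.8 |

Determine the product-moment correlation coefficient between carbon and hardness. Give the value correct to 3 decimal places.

-0.533

n = 4, Σx = 1.5, Σy = 603.1, Σx² = 0.59, Σy² = 93137.13, Σxy = 222.01
nΣxy − ΣxΣy = 888.04 − 904.65 = -16.61
nΣx² − (Σx)² = 2.36 − 2.25 = 0.11; nΣy² − (Σy)² = 372548.52 − 363729.61 = 8818.91
r = -16.61 / √(0.11 × 8818.91) = -16.61 / 31.1461 ≈ -0.533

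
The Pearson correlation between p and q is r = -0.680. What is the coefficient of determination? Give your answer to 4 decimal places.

0.4624

r² = (-0.680)² = 0.4624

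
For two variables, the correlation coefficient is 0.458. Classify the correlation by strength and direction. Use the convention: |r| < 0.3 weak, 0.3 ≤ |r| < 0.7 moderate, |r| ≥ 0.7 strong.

moderate positive

r = 0.458 > 0 so the relationship is positive.
|r| = 0.458, which falls in the moderate range.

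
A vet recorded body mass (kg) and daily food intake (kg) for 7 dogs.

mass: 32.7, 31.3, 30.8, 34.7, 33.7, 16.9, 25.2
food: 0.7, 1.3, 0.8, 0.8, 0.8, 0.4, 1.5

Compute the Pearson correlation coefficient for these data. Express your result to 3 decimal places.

0.194

n = 7, Σx = 205.3, Σy = 6.3, Σx² = 6258.05, Σy² = 6.51, Σxy = 187.5
nΣxy − ΣxΣy = 1312.5 − 1293.39 = 19.11
nΣx² − (Σx)² = 43806.35 − 42148.09 = 1658.26; nΣy² − (Σy)² = 45.57 − 39.69 = 5.88
r = 19.11 / √(1658.26 × 5.88) = 19.11 / 98.7450 ≈ 0.194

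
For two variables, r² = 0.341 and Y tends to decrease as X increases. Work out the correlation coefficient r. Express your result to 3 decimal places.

-0.584

|r| = √0.341 = 0.584
The association is negative, so r = −0.584.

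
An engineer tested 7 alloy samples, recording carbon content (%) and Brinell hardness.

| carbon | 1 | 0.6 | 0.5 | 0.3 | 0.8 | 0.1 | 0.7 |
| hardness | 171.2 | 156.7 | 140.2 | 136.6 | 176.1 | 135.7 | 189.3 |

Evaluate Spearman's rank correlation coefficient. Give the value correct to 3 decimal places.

0.857

Rank carbon: 7, 4, 3, 2, 6, 1, 5
Rank hardness: 5, 4, 3, 2, 6, 1, 7
d = rank(carbon) − rank(hardness): 2, 0, 0, 0, 0, 0, -2; Σd² = 8
ρ = 1 − 6Σd² / [n(n²−1)] = 1 − 6×8 / (7×48) = 1 − 48/336 ≈ 0.857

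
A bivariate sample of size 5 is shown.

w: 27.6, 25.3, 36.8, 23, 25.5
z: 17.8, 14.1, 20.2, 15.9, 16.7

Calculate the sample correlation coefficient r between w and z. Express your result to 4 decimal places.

n = 5, Σw = 138.2, Σz = 84.7, Σw² = 3935.34, Σz² = 1455.39, Σwz = 2382.92
nΣwz − ΣwΣz = 11914.6 − 11705.54 = 209.06
nΣw² − (Σw)² = 19676.7 − 19099.24 = 577.46; nΣz² − (Σz)² = 7276.95 − 7174.09 = 102.86
r = 209.06 / √(577.46 × 102.86) = 209.06 / 243.7161 ≈ 0.8578

0.8578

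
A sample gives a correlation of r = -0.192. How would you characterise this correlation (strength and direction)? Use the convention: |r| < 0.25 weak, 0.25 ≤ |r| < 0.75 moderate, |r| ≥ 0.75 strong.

weak negative

r = -0.192 < 0 so the relationship is negative.
|r| = 0.192, which falls in the weak range.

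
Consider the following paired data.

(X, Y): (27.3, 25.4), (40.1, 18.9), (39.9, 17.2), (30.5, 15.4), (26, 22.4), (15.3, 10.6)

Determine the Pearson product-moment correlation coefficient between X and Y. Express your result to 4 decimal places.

n = 6, ΣX = 179.1, ΣY = 109.9, ΣX² = 5785.65, ΣY² = 2149.49, ΣXY = 3351.87
nΣXY − ΣXΣY = 20111.22 − 19683.09 = 428.13
nΣX² − (ΣX)² = 34713.9 − 32076.81 = 2637.09; nΣY² − (ΣY)² = 12896.94 − 12078.01 = 818.93
r = 428.13 / √(2637.09 × 818.93) = 428.13 / 1469.5551 ≈ 0.2913

0.2913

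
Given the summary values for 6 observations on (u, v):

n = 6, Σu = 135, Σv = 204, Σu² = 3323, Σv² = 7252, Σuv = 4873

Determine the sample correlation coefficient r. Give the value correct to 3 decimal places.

r = (nΣuv − ΣuΣv) / √[(nΣu² − (Σu)²)(nΣv² − (Σv)²)]
Numerator: 6×4873 − 135×204 = 1698
Denominator: √[(19938 − 18225)(43512 − 41616)] = √[1713 × 1896] = 1802.1787
r = 1698 / 1802.1787 ≈ 0.942

0.942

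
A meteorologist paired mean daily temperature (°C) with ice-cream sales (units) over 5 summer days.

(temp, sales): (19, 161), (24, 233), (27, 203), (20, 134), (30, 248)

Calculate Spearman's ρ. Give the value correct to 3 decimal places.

Rank temp: 1, 3, 4, 2, 5
Rank sales: 2, 4, 3, 1, 5
d = rank(temp) − rank(sales): -1, -1, 1, 1, 0; Σd² = 4
ρ = 1 − 6Σd² / [n(n²−1)] = 1 − 6×4 / (5×24) = 1 − 24/120 ≈ 0.800

0.800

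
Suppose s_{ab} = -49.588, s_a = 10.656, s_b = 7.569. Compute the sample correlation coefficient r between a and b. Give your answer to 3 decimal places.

-0.615

r = Cov(a,b) / (s_a · s_b) = -49.588 / (10.656 × 7.569)
  = -49.588 / 80.6553 ≈ -0.615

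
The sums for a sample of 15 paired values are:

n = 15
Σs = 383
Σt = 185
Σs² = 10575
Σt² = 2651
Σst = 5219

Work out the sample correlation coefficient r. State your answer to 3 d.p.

r = (nΣst − ΣsΣt) / √[(nΣs² − (Σs)²)(nΣt² − (Σt)²)]
Numerator: 15×5219 − 383×185 = 7430
Denominator: √[(158625 − 146689)(39765 − 34225)] = √[11936 × 5540] = 8131.7550
r = 7430 / 8131.7550 ≈ 0.914

0.914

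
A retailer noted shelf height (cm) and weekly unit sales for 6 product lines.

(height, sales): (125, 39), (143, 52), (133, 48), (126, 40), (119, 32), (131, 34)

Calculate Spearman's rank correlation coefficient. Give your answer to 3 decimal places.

Rank height: 2, 6, 5, 3, 1, 4
Rank sales: 3, 6, 5, 4, 1, 2
d = rank(height) − rank(sales): -1, 0, 0, -1, 0, 2; Σd² = 6
ρ = 1 − 6Σd² / [n(n²−1)] = 1 − 6×6 / (6×35) = 1 − 36/210 ≈ 0.829

0.829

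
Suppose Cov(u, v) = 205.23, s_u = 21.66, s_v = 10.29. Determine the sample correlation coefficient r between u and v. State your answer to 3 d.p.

0.921

r = Cov(u,v) / (s_u · s_v) = 205.23 / (21.66 × 10.29)
  = 205.23 / 222.8814 ≈ 0.921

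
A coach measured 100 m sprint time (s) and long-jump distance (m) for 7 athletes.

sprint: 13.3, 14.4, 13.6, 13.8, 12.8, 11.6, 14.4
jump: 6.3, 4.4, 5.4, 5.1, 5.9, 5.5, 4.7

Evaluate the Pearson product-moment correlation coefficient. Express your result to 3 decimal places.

-0.611

n = 7, Σx = 93.9, Σy = 37.3, Σx² = 1265.41, Σy² = 201.37, Σxy = 497.97
nΣxy − ΣxΣy = 3485.79 − 3502.47 = -16.68
nΣx² − (Σx)² = 8857.87 − 8817.21 = 40.66; nΣy² − (Σy)² = 1409.59 − 1391.29 = 18.3
r = -16.68 / √(40.66 × 18.3) = -16.68 / 27.2778 ≈ -0.611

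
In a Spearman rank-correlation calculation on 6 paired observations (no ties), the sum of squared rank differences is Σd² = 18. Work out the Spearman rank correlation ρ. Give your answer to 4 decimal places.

0.4857

ρ = 1 − 6Σd² / [n(n²−1)] = 1 − 6×18 / (6×35)
  = 1 − 108/210 = 1 − 0.51429 ≈ 0.4857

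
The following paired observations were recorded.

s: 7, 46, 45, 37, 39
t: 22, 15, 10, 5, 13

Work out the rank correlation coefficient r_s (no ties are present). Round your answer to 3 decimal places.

-0.100

Rank s: 1, 5, 4, 2, 3
Rank t: 5, 4, 2, 1, 3
d = rank(s) − rank(t): -4, 1, 2, 1, 0; Σd² = 22
ρ = 1 − 6Σd² / [n(n²−1)] = 1 − 6×22 / (5×24) = 1 − 132/120 ≈ -0.100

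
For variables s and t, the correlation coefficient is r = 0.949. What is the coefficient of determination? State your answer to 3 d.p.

r² = (0.949)² = 0.901

0.901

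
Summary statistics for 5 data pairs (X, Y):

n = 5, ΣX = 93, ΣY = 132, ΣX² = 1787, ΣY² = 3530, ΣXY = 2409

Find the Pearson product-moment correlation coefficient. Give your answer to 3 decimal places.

r = (nΣXY − ΣXΣY) / √[(nΣX² − (ΣX)²)(nΣY² − (ΣY)²)]
Numerator: 5×2409 − 93×132 = -231
Denominator: √[(8935 − 8649)(17650 − 17424)] = √[286 × 226] = 254.2361
r = -231 / 254.2361 ≈ -0.909

-0.909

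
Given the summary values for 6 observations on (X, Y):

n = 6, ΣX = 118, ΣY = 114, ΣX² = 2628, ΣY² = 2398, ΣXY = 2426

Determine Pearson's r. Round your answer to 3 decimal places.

0.689

r = (nΣXY − ΣXΣY) / √[(nΣX² − (ΣX)²)(nΣY² − (ΣY)²)]
Numerator: 6×2426 − 118×114 = 1104
Denominator: √[(15768 − 13924)(14388 − 12996)] = √[1844 × 1392] = 1602.1386
r = 1104 / 1602.1386 ≈ 0.689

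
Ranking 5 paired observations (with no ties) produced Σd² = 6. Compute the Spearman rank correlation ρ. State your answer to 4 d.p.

ρ = 1 − 6Σd² / [n(n²−1)] = 1 − 6×6 / (5×24)
  = 1 − 36/120 = 1 − 0.30000 ≈ 0.7000

0.7000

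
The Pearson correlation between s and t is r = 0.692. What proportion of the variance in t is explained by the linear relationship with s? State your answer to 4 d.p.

r² = (0.692)² = 0.4789

0.4789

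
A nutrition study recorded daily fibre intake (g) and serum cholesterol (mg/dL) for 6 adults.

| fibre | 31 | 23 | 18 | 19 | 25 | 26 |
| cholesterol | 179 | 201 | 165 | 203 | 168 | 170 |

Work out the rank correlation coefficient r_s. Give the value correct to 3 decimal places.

Rank fibre: 6, 3, 1, 2, 4, 5
Rank cholesterol: 4, 5, 1, 6, 2, 3
d = rank(fibre) − rank(cholesterol): 2, -2, 0, -4, 2, 2; Σd² = 32
ρ = 1 − 6Σd² / [n(n²−1)] = 1 − 6×32 / (6×35) = 1 − 192/210 ≈ 0.086

0.086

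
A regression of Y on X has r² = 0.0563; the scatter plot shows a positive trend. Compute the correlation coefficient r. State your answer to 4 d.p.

0.2373

|r| = √0.0563 = 0.2373
The association is positive, so r = 0.2373.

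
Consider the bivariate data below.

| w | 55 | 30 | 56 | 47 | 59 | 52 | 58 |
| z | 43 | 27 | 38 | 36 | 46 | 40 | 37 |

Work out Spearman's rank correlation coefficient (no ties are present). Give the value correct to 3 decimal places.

Rank w: 4, 1, 5, 2, 7, 3, 6
Rank z: 6, 1, 4, 2, 7, 5, 3
d = rank(w) − rank(z): -2, 0, 1, 0, 0, -2, 3; Σd² = 18
ρ = 1 − 6Σd² / [n(n²−1)] = 1 − 6×18 / (7×48) = 1 − 108/336 ≈ 0.679

0.679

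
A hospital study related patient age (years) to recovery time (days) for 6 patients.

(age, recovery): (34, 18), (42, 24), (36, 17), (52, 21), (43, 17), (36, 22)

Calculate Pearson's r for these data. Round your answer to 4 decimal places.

0.2811

n = 6, Σx = 243, Σy = 119, Σx² = 10065, Σy² = 2403, Σxy = 4847
nΣxy − ΣxΣy = 29082 − 28917 = 165
nΣx² − (Σx)² = 60390 − 59049 = 1341; nΣy² − (Σy)² = 14418 − 14161 = 257
r = 165 / √(1341 × 257) = 165 / 587.0579 ≈ 0.2811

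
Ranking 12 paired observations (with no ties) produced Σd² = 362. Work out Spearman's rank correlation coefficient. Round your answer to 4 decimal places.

ρ = 1 − 6Σd² / [n(n²−1)] = 1 − 6×362 / (12×143)
  = 1 − 2172/1716 = 1 − 1.26573 ≈ -0.2657

-0.2657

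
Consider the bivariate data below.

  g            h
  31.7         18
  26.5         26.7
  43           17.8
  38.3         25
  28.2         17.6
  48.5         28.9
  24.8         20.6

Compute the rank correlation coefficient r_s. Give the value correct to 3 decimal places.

0.179

Rank g: 4, 2, 6, 5, 3, 7, 1
Rank h: 3, 6, 2, 5, 1, 7, 4
d = rank(g) − rank(h): 1, -4, 4, 0, 2, 0, -3; Σd² = 46
ρ = 1 − 6Σd² / [n(n²−1)] = 1 − 6×46 / (7×48) = 1 − 276/336 ≈ 0.179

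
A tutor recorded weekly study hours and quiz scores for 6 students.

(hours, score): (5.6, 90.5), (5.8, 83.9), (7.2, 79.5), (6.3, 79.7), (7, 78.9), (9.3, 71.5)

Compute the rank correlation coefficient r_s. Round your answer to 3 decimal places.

-0.943

Rank hours: 1, 2, 5, 3, 4, 6
Rank score: 6, 5, 3, 4, 2, 1
d = rank(hours) − rank(score): -5, -3, 2, -1, 2, 5; Σd² = 68
ρ = 1 − 6Σd² / [n(n²−1)] = 1 − 6×68 / (6×35) = 1 − 408/210 ≈ -0.943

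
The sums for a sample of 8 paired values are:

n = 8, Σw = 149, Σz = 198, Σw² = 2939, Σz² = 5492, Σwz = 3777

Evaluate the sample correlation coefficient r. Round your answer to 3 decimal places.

r = (nΣwz − ΣwΣz) / √[(nΣw² − (Σw)²)(nΣz² − (Σz)²)]
Numerator: 8×3777 − 149×198 = 714
Denominator: √[(23512 − 22201)(43936 − 39204)] = √[1311 × 4732] = 2490.7132
r = 714 / 2490.7132 ≈ 0.287

0.287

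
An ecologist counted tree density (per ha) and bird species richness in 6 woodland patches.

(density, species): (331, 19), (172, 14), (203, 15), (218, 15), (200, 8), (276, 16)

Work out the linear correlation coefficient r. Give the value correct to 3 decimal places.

n = 6, Σx = 1400, Σy = 87, Σx² = 344054, Σy² = 1327, Σxy = 21028
nΣxy − ΣxΣy = 126168 − 121800 = 4368
nΣx² − (Σx)² = 2064324 − 1960000 = 104324; nΣy² − (Σy)² = 7962 − 7569 = 393
r = 4368 / √(104324 × 393) = 4368 / 6403.0721 ≈ 0.682

0.682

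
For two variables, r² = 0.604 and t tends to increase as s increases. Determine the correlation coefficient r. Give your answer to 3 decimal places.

0.777

|r| = √0.604 = 0.777
The association is positive, so r = 0.777.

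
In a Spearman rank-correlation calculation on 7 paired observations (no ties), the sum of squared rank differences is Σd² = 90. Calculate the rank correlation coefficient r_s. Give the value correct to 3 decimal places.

-0.607

ρ = 1 − 6Σd² / [n(n²−1)] = 1 − 6×90 / (7×48)
  = 1 − 540/336 = 1 − 1.6071 ≈ -0.607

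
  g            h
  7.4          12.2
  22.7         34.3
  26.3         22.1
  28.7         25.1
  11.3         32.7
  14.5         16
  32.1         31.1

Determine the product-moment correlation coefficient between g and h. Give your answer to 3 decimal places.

n = 7, Σg = 143, Σh = 173.5, Σg² = 3453.78, Σh² = 4736.25, Σgh = 3770.31
nΣgh − ΣgΣh = 26392.17 − 24810.5 = 1581.67
nΣg² − (Σg)² = 24176.46 − 20449 = 3727.46; nΣh² − (Σh)² = 33153.75 − 30102.25 = 3051.5
r = 1581.67 / √(3727.46 × 3051.5) = 1581.67 / 3372.5872 ≈ 0.469

0.469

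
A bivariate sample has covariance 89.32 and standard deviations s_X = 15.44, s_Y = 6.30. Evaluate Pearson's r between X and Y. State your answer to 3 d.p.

0.918

r = Cov(X,Y) / (s_X · s_Y) = 89.32 / (15.44 × 6.30)
  = 89.32 / 97.2720 ≈ 0.918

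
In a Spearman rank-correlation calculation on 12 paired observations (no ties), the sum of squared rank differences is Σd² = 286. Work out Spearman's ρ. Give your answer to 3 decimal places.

0.000

ρ = 1 − 6Σd² / [n(n²−1)] = 1 − 6×286 / (12×143)
  = 1 − 1716/1716 = 1 − 1.0000 ≈ 0.000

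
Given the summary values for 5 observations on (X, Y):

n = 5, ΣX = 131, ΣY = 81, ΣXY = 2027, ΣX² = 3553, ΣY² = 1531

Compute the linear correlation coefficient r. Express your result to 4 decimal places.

-0.5856

r = (nΣXY − ΣXΣY) / √[(nΣX² − (ΣX)²)(nΣY² − (ΣY)²)]
Numerator: 5×2027 − 131×81 = -476
Denominator: √[(17765 − 17161)(7655 − 6561)] = √[604 × 1094] = 812.8813
r = -476 / 812.8813 ≈ -0.5856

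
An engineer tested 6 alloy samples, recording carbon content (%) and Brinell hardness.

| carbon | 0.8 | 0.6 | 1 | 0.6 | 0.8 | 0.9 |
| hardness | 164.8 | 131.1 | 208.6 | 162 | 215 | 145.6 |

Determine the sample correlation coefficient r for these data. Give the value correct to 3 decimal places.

n = 6, Σx = 4.7, Σy = 1027.1, Σx² = 3.81, Σy² = 181528.57, Σxy = 819.34
nΣxy − ΣxΣy = 4916.04 − 4827.37 = 88.67
nΣx² − (Σx)² = 22.86 − 22.09 = 0.77; nΣy² − (Σy)² = 1089171.42 − 1054934.41 = 34237.01
r = 88.67 / √(0.77 × 34237.01) = 88.67 / 162.3653 ≈ 0.546

0.546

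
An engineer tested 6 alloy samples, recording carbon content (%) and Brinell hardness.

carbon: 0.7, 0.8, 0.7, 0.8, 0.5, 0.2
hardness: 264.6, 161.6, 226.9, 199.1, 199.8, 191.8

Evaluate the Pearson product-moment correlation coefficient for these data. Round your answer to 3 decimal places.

0.095

n = 6, Σx = 3.7, Σy = 1243.8, Σx² = 2.55, Σy² = 263959.42, Σxy = 770.87
nΣxy − ΣxΣy = 4625.22 − 4602.06 = 23.16
nΣx² − (Σx)² = 15.3 − 13.69 = 1.61; nΣy² − (Σy)² = 1583756.52 − 1547038.44 = 36718.08
r = 23.16 / √(1.61 × 36718.08) = 23.16 / 243.1380 ≈ 0.095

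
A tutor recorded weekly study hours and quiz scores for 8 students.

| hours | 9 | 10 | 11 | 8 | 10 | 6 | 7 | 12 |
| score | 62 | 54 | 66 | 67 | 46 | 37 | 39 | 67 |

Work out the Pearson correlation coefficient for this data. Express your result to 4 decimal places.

0.6799

n = 8, Σx = 73, Σy = 438, Σx² = 695, Σy² = 25100, Σxy = 4119
nΣxy − ΣxΣy = 32952 − 31974 = 978
nΣx² − (Σx)² = 5560 − 5329 = 231; nΣy² − (Σy)² = 200800 − 191844 = 8956
r = 978 / √(231 × 8956) = 978 / 1438.3449 ≈ 0.6799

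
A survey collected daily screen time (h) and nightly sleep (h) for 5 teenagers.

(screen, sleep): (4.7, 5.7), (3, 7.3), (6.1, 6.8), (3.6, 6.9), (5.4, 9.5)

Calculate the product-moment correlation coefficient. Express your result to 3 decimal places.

0.175

n = 5, Σx = 22.8, Σy = 36.2, Σx² = 110.42, Σy² = 269.88, Σxy = 166.31
nΣxy − ΣxΣy = 831.55 − 825.36 = 6.19
nΣx² − (Σx)² = 552.1 − 519.84 = 32.26; nΣy² − (Σy)² = 1349.4 − 1310.44 = 38.96
r = 6.19 / √(32.26 × 38.96) = 6.19 / 35.4521 ≈ 0.175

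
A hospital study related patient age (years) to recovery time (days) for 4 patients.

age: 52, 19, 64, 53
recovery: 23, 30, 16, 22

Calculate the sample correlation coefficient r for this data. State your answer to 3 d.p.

-0.959

n = 4, Σx = 188, Σy = 91, Σx² = 9970, Σy² = 2169, Σxy = 3956
nΣxy − ΣxΣy = 15824 − 17108 = -1284
nΣx² − (Σx)² = 39880 − 35344 = 4536; nΣy² − (Σy)² = 8676 − 8281 = 395
r = -1284 / √(4536 × 395) = -1284 / 1338.5515 ≈ -0.959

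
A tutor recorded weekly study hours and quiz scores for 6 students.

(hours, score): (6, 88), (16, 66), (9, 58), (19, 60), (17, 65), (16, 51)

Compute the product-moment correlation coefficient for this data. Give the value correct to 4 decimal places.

n = 6, Σx = 83, Σy = 388, Σx² = 1279, Σy² = 25890, Σxy = 5167
nΣxy − ΣxΣy = 31002 − 32204 = -1202
nΣx² − (Σx)² = 7674 − 6889 = 785; nΣy² − (Σy)² = 155340 − 150544 = 4796
r = -1202 / √(785 × 4796) = -1202 / 1940.3247 ≈ -0.6195

-0.6195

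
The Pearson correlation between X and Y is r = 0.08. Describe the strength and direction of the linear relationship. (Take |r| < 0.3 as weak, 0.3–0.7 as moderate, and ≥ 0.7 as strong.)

weak positive

r = 0.08 > 0 so the relationship is positive.
|r| = 0.08, which falls in the weak range.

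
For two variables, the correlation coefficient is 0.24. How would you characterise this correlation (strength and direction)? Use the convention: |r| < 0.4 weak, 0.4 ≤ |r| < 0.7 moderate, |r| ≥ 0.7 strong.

r = 0.24 > 0 so the relationship is positive.
|r| = 0.24, which falls in the weak range.

weak positive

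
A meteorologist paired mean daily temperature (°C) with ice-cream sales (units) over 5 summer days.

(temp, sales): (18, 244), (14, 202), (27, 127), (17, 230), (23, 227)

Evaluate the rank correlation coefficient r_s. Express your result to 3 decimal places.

-0.300

Rank temp: 3, 1, 5, 2, 4
Rank sales: 5, 2, 1, 4, 3
d = rank(temp) − rank(sales): -2, -1, 4, -2, 1; Σd² = 26
ρ = 1 − 6Σd² / [n(n²−1)] = 1 − 6×26 / (5×24) = 1 − 156/120 ≈ -0.300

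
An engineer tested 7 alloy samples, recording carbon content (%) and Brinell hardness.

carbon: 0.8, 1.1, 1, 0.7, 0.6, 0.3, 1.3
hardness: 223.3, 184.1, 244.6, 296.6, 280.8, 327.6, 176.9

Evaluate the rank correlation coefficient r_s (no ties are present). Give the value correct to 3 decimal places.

-0.929

Rank carbon: 4, 6, 5, 3, 2, 1, 7
Rank hardness: 3, 2, 4, 6, 5, 7, 1
d = rank(carbon) − rank(hardness): 1, 4, 1, -3, -3, -6, 6; Σd² = 108
ρ = 1 − 6Σd² / [n(n²−1)] = 1 − 6×108 / (7×48) = 1 − 648/336 ≈ -0.929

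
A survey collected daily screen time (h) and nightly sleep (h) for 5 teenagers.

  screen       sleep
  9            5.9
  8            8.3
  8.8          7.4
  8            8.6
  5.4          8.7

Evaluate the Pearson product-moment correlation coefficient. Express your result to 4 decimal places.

n = 5, Σx = 39.2, Σy = 38.9, Σx² = 315.6, Σy² = 308.11, Σxy = 300.4
nΣxy − ΣxΣy = 1502 − 1524.88 = -22.88
nΣx² − (Σx)² = 1578 − 1536.64 = 41.36; nΣy² − (Σy)² = 1540.55 − 1513.21 = 27.34
r = -22.88 / √(41.36 × 27.34) = -22.88 / 33.6271 ≈ -0.6804

-0.6804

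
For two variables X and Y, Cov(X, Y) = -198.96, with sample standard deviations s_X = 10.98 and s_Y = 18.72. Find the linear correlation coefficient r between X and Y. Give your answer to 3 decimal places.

r = Cov(X,Y) / (s_X · s_Y) = -198.96 / (10.98 × 18.72)
  = -198.96 / 205.5456 ≈ -0.968

-0.968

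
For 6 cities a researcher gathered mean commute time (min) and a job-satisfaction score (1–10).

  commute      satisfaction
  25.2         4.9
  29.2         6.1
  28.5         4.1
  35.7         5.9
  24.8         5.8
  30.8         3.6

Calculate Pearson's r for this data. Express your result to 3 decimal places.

n = 6, Σx = 174.2, Σy = 30.4, Σx² = 5138.1, Σy² = 159.44, Σxy = 883.8
nΣxy − ΣxΣy = 5302.8 − 5295.68 = 7.12
nΣx² − (Σx)² = 30828.6 − 30345.64 = 482.96; nΣy² − (Σy)² = 956.64 − 924.16 = 32.48
r = 7.12 / √(482.96 × 32.48) = 7.12 / 125.2459 ≈ 0.057

0.057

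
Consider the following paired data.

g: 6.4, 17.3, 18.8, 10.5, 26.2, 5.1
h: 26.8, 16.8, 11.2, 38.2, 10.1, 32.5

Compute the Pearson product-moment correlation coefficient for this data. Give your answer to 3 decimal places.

-0.845

n = 6, Σg = 84.3, Σh = 135.6, Σg² = 1516.39, Σh² = 3743.42, Σgh = 1504.19
nΣgh − ΣgΣh = 9025.14 − 11431.08 = -2405.94
nΣg² − (Σg)² = 9098.34 − 7106.49 = 1991.85; nΣh² − (Σh)² = 22460.52 − 18387.36 = 4073.16
r = -2405.94 / √(1991.85 × 4073.16) = -2405.94 / 2848.3546 ≈ -0.845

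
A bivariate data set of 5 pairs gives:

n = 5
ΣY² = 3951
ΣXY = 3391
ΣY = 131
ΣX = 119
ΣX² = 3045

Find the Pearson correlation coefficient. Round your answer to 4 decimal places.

r = (nΣXY − ΣXΣY) / √[(nΣX² − (ΣX)²)(nΣY² − (ΣY)²)]
Numerator: 5×3391 − 119×131 = 1366
Denominator: √[(15225 − 14161)(19755 − 17161)] = √[1064 × 2594] = 1661.3296
r = 1366 / 1661.3296 ≈ 0.8222

0.8222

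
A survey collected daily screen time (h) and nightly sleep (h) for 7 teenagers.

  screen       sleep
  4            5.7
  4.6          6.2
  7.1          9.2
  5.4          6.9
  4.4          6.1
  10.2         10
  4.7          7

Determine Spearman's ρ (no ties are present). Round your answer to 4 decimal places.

0.9643

Rank screen: 1, 3, 6, 5, 2, 7, 4
Rank sleep: 1, 3, 6, 4, 2, 7, 5
d = rank(screen) − rank(sleep): 0, 0, 0, 1, 0, 0, -1; Σd² = 2
ρ = 1 − 6Σd² / [n(n²−1)] = 1 − 6×2 / (7×48) = 1 − 12/336 ≈ 0.9643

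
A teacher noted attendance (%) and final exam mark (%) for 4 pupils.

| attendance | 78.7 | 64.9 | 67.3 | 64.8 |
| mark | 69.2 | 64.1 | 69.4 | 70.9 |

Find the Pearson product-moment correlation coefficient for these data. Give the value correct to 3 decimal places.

0.224

n = 4, Σx = 275.7, Σy = 273.6, Σx² = 19134.03, Σy² = 18740.62, Σxy = 18871.07
nΣxy − ΣxΣy = 75484.28 − 75431.52 = 52.76
nΣx² − (Σx)² = 76536.12 − 76010.49 = 525.63; nΣy² − (Σy)² = 74962.48 − 74856.96 = 105.52
r = 52.76 / √(525.63 × 105.52) = 52.76 / 235.5090 ≈ 0.224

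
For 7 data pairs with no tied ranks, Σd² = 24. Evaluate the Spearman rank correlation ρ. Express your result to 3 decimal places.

ρ = 1 − 6Σd² / [n(n²−1)] = 1 − 6×24 / (7×48)
  = 1 − 144/336 = 1 − 0.4286 ≈ 0.571

0.571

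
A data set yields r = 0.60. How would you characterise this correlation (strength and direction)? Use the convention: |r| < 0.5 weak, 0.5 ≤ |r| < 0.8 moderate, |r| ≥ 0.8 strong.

moderate positive

r = 0.60 > 0 so the relationship is positive.
|r| = 0.60, which falls in the moderate range.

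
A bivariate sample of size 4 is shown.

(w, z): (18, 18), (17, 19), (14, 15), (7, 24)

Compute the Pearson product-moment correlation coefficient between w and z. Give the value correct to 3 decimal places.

-0.700

n = 4, Σw = 56, Σz = 76, Σw² = 858, Σz² = 1486, Σwz = 1025
nΣwz − ΣwΣz = 4100 − 4256 = -156
nΣw² − (Σw)² = 3432 − 3136 = 296; nΣz² − (Σz)² = 5944 − 5776 = 168
r = -156 / √(296 × 168) = -156 / 222.9978 ≈ -0.700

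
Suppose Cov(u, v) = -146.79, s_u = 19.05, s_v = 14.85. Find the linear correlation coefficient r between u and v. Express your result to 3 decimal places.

r = Cov(u,v) / (s_u · s_v) = -146.79 / (19.05 × 14.85)
  = -146.79 / 282.8925 ≈ -0.519

-0.519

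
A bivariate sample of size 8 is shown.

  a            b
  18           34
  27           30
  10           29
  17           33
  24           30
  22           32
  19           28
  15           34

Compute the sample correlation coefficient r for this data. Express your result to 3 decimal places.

-0.127

n = 8, Σa = 152, Σb = 250, Σa² = 3088, Σb² = 7850, Σab = 4739
nΣab − ΣaΣb = 37912 − 38000 = -88
nΣa² − (Σa)² = 24704 − 23104 = 1600; nΣb² − (Σb)² = 62800 − 62500 = 300
r = -88 / √(1600 × 300) = -88 / 692.8203 ≈ -0.127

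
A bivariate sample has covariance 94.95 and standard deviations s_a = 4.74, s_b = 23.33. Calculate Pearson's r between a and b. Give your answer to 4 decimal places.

r = Cov(a,b) / (s_a · s_b) = 94.95 / (4.74 × 23.33)
  = 94.95 / 110.5842 ≈ 0.8586

0.8586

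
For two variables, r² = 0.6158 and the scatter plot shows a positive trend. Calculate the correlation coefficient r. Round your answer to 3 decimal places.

0.785

|r| = √0.6158 = 0.785
The association is positive, so r = 0.785.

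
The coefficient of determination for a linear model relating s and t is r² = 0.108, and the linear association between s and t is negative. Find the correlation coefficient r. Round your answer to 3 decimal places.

-0.329

|r| = √0.108 = 0.329
The association is negative, so r = −0.329.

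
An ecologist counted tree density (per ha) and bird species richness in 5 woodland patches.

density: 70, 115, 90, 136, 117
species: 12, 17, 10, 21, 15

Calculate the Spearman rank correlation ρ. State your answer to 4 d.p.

0.8000

Rank density: 1, 3, 2, 5, 4
Rank species: 2, 4, 1, 5, 3
d = rank(density) − rank(species): -1, -1, 1, 0, 1; Σd² = 4
ρ = 1 − 6Σd² / [n(n²−1)] = 1 − 6×4 / (5×24) = 1 − 24/120 ≈ 0.8000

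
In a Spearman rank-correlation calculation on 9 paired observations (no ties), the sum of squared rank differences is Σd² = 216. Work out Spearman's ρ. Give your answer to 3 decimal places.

ρ = 1 − 6Σd² / [n(n²−1)] = 1 − 6×216 / (9×80)
  = 1 − 1296/720 = 1 − 1.8000 ≈ -0.800

-0.800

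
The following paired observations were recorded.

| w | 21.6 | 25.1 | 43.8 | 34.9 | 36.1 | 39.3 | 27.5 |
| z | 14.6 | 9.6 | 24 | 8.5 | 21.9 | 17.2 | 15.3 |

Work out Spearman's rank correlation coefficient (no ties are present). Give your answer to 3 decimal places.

Rank w: 1, 2, 7, 4, 5, 6, 3
Rank z: 3, 2, 7, 1, 6, 5, 4
d = rank(w) − rank(z): -2, 0, 0, 3, -1, 1, -1; Σd² = 16
ρ = 1 − 6Σd² / [n(n²−1)] = 1 − 6×16 / (7×48) = 1 − 96/336 ≈ 0.714

0.714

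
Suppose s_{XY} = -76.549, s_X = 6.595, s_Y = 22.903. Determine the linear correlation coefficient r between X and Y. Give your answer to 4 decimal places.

-0.5068

r = Cov(X,Y) / (s_X · s_Y) = -76.549 / (6.595 × 22.903)
  = -76.549 / 151.0453 ≈ -0.5068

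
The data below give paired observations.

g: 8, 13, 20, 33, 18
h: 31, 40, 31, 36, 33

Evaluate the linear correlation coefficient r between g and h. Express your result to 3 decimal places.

n = 5, Σg = 92, Σh = 171, Σg² = 2046, Σh² = 5907, Σgh = 3170
nΣgh − ΣgΣh = 15850 − 15732 = 118
nΣg² − (Σg)² = 10230 − 8464 = 1766; nΣh² − (Σh)² = 29535 − 29241 = 294
r = 118 / √(1766 × 294) = 118 / 720.5581 ≈ 0.164

0.164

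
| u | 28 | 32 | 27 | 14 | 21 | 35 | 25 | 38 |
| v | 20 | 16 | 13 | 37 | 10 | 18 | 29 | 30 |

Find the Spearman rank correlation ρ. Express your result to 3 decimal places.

Rank u: 5, 6, 4, 1, 2, 7, 3, 8
Rank v: 5, 3, 2, 8, 1, 4, 6, 7
d = rank(u) − rank(v): 0, 3, 2, -7, 1, 3, -3, 1; Σd² = 82
ρ = 1 − 6Σd² / [n(n²−1)] = 1 − 6×82 / (8×63) = 1 − 492/504 ≈ 0.024

0.024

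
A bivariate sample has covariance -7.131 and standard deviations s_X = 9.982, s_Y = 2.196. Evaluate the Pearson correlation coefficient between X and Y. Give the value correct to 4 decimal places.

-0.3253

r = Cov(X,Y) / (s_X · s_Y) = -7.131 / (9.982 × 2.196)
  = -7.131 / 21.9205 ≈ -0.3253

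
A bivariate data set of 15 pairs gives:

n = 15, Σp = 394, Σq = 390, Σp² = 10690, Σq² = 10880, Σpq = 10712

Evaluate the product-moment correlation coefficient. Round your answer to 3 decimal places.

r = (nΣpq − ΣpΣq) / √[(nΣp² − (Σp)²)(nΣq² − (Σq)²)]
Numerator: 15×10712 − 394×390 = 7020
Denominator: √[(160350 − 155236)(163200 − 152100)] = √[5114 × 11100] = 7534.2817
r = 7020 / 7534.2817 ≈ 0.932

0.932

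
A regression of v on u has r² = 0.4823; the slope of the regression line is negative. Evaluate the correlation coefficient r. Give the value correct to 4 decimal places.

|r| = √0.4823 = 0.6945
The association is negative, so r = −0.6945.

-0.6945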